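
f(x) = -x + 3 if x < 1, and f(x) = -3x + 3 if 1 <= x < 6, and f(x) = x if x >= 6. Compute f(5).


5 satisfies 1 <= x < 6
f(5) = -12

-12


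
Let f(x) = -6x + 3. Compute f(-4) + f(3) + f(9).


f(-4) = 27
f(3) = -15
f(9) = -51
Sum = -39

-39


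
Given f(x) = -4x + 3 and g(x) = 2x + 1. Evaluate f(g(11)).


g(11) = 23
f(23) = -89

-89


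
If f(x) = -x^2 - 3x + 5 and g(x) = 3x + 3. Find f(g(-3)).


g(-3) = -6
f(-6) = (-1)*(-6)^2 - 3*(-6) + 5 = -13

-13


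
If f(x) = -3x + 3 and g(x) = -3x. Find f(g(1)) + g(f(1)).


f(g(1)) = 12
g(f(1)) = 0
Sum = 12

12


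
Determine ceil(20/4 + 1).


6


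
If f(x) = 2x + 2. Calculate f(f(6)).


f(6) = 14
f(14) = 30

30


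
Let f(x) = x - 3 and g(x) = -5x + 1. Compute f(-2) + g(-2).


f(-2) = -5
g(-2) = 11
Sum = 6

6


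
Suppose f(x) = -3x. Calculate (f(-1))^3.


f(-1) = 3
(3)^3 = 27

27


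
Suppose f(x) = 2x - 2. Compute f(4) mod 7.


f(4) = 6
6 mod 7 = 6

6


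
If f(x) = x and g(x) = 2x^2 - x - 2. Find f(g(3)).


g(3) = 13
f(13) = 13

13


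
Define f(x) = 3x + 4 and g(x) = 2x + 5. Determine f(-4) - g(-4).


f(-4) = -8
g(-4) = -3
Difference = -5

-5


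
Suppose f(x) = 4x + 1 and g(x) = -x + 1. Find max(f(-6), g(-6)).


f(-6) = -23
g(-6) = 7
max = 7

7


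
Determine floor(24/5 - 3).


24/5 = 4.8
4.8 - 3 = 1.8
floor(1.8) = 1

1


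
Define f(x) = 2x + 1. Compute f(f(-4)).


-13


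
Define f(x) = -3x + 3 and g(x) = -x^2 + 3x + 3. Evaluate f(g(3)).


g(3) = 3
f(3) = -6

-6


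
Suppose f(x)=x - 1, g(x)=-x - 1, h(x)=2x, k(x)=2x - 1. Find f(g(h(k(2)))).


k(2) = 3
h(3) = 6
g(6) = -7
f(-7) = -8

-8


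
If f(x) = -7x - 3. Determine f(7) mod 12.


f(7) = -52
-52 mod 12 = 8

8


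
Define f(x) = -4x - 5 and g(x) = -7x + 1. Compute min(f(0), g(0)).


f(0) = -5
g(0) = 1
min = -5

-5


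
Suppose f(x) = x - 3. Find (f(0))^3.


f(0) = -3
(-3)^3 = -27

-27


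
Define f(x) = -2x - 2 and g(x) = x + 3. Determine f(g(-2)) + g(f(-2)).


f(g(-2)) = -4
g(f(-2)) = 5
Sum = 1

1


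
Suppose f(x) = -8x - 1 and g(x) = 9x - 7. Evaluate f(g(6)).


g(6) = 47
f(47) = -377

-377


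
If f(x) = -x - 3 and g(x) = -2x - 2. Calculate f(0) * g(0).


f(0) = -3
g(0) = -2
Product = 6

6


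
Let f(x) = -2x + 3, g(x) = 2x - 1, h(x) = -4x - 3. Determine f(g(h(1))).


h(1) = -7
g(-7) = -15
f(-15) = 33

33


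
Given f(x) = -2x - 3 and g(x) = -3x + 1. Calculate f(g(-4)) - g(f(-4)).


f(g(-4)) = -29
g(f(-4)) = -14
Difference = -15

-15


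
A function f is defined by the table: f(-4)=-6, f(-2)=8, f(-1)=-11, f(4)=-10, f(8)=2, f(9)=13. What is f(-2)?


Reading from the table at x = -2

8


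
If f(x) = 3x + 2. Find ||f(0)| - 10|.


f(0) = 2
|2| = 2
|2 - 10| = 8

8


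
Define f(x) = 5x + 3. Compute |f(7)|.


f(7) = 38
|38| = 38

38


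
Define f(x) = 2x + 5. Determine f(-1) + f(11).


f(-1) = 3
f(11) = 27
Sum = 30

30


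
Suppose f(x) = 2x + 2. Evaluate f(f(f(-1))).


f(-1) = 0
f(0) = 2
f(2) = 6

6


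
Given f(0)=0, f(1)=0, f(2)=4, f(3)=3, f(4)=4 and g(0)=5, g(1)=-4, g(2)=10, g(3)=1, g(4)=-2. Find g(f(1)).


5


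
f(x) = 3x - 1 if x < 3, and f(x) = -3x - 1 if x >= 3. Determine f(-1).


-1 satisfies x < 3
f(-1) = -4

-4


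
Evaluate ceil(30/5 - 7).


30/5 = 6
6 - 7 = -1
ceil(-1) = -1

-1


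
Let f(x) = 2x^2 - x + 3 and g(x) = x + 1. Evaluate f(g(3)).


g(3) = 4
f(4) = 2*(4)^2 - 1*(4) + 3 = 31

31


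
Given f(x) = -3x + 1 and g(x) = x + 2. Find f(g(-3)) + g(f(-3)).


16


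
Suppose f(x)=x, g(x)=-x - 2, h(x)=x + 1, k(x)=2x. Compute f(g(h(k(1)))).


k(1) = 2
h(2) = 3
g(3) = -5
f(-5) = -5

-5


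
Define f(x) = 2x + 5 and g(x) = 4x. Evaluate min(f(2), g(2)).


f(2) = 9
g(2) = 8
min = 8

8


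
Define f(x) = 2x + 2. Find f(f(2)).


f(2) = 6
f(6) = 14

14


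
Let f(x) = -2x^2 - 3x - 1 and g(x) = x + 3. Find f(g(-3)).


g(-3) = 0
f(0) = (-2)*(0)^2 - 3*(0) - 1 = -1

-1


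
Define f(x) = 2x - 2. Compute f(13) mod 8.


f(13) = 24
24 mod 8 = 0

0


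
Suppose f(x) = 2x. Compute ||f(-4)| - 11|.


f(-4) = -8
|-8| = 8
|8 - 11| = 3

3


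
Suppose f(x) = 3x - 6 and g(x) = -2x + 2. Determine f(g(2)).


-12


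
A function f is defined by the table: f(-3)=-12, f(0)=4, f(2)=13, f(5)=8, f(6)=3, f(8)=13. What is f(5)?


Reading from the table at x = 5

8


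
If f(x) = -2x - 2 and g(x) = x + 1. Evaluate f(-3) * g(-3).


f(-3) = 4
g(-3) = -2
Product = -8

-8


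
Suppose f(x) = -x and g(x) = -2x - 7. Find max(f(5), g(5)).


f(5) = -5
g(5) = -17
max = -5

-5


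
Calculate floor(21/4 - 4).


21/4 = 5.25
5.25 - 4 = 1.25
floor(1.25) = 1

1


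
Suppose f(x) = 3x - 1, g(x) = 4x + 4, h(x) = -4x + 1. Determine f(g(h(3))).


h(3) = -11
g(-11) = -40
f(-40) = -121

-121


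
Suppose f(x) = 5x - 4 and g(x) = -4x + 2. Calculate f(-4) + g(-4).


-6


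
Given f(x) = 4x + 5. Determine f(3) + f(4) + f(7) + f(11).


120


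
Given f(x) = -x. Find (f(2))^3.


f(2) = -2
(-2)^3 = -8

-8


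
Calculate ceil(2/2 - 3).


2/2 = 1
1 - 3 = -2
ceil(-2) = -2

-2


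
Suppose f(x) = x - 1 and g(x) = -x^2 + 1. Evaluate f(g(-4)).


-16


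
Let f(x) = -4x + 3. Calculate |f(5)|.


f(5) = -17
|-17| = 17

17


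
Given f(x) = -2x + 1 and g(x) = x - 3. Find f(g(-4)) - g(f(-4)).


f(g(-4)) = 15
g(f(-4)) = 6
Difference = 9

9


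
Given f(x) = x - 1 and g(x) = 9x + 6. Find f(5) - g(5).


f(5) = 4
g(5) = 51
Difference = -47

-47


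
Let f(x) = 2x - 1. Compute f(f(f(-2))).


f(-2) = -5
f(-5) = -11
f(-11) = -23

-23


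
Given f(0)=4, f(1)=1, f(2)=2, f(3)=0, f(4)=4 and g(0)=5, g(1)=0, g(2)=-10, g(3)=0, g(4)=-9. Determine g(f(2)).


-10


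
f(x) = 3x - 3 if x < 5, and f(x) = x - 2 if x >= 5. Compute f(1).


0


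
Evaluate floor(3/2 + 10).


3/2 = 1.5
1.5 + 10 = 11.5
floor(11.5) = 11

11


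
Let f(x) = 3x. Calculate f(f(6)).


f(6) = 18
f(18) = 54

54


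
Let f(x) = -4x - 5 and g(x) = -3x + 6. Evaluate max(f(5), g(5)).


f(5) = -25
g(5) = -9
max = -9

-9


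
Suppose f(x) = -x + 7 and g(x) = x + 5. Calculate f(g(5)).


g(5) = 10
f(10) = -3

-3


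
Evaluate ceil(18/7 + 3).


18/7 = 2.5714
2.5714 + 3 = 5.5714
ceil(5.5714) = 6

6


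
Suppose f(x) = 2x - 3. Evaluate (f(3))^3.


f(3) = 3
(3)^3 = 27

27


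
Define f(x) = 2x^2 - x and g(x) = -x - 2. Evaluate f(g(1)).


g(1) = -3
f(-3) = 2*(-3)^2 - 1*(-3) = 21

21


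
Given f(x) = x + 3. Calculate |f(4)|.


f(4) = 7
|7| = 7

7


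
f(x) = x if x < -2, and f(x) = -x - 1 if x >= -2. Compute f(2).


2 satisfies x >= -2
f(2) = -3

-3


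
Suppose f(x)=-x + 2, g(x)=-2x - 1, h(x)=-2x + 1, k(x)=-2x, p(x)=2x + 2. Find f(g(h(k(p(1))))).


p(1) = 4
k(4) = -8
h(-8) = 17
g(17) = -35
f(-35) = 37

37


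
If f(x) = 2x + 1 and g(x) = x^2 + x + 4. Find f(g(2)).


g(2) = 10
f(10) = 21

21


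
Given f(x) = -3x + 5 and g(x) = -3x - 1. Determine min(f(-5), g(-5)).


14


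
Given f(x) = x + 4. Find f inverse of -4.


Solve x + 4 = -4
x = (-4 - 4) / 1 = -8

-8


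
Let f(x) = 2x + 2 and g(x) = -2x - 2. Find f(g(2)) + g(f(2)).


f(g(2)) = -10
g(f(2)) = -14
Sum = -24

-24


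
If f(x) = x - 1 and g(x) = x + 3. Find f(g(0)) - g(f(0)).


f(g(0)) = 2
g(f(0)) = 2
Difference = 0

0


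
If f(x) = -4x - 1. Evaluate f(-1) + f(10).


f(-1) = 3
f(10) = -41
Sum = -38

-38


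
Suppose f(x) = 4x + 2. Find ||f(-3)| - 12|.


f(-3) = -10
|-10| = 10
|10 - 12| = 2

2


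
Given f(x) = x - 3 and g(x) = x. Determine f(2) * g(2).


f(2) = -1
g(2) = 2
Product = -2

-2


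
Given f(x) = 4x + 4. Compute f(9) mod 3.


f(9) = 40
40 mod 3 = 1

1


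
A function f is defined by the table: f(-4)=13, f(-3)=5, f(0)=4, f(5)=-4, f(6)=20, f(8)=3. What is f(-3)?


Reading from the table at x = -3

5


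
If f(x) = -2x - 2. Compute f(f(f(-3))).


f(-3) = 4
f(4) = -10
f(-10) = 18

18


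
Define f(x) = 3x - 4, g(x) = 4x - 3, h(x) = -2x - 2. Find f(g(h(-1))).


h(-1) = 0
g(0) = -3
f(-3) = -13

-13


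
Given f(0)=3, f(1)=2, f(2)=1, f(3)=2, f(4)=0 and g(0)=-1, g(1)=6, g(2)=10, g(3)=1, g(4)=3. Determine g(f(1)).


10


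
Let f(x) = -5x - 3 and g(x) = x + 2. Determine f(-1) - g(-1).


1


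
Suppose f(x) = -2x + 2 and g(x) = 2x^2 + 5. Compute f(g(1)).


g(1) = 7
f(7) = -12

-12


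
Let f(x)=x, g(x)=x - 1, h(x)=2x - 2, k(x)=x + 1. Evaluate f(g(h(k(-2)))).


k(-2) = -1
h(-1) = -4
g(-4) = -5
f(-5) = -5

-5


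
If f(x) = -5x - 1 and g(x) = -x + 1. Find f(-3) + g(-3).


f(-3) = 14
g(-3) = 4
Sum = 18

18


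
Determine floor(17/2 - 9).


17/2 = 8.5
8.5 - 9 = -0.5
floor(-0.5) = -1

-1


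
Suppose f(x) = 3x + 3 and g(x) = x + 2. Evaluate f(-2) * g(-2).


0


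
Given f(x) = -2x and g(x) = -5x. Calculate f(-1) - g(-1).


f(-1) = 2
g(-1) = 5
Difference = -3

-3


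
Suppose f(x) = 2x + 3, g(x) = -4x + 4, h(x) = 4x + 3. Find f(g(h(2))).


-77


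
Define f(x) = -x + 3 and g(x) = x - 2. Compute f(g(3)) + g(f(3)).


0


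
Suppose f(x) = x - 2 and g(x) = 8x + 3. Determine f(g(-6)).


-47


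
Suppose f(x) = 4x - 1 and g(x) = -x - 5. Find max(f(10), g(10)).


f(10) = 39
g(10) = -15
max = 39

39


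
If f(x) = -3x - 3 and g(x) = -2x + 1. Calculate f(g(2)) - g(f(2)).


f(g(2)) = 6
g(f(2)) = 19
Difference = -13

-13


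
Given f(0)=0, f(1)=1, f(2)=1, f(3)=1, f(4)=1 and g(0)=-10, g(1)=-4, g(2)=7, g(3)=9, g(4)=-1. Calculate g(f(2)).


-4


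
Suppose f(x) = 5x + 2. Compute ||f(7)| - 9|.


28


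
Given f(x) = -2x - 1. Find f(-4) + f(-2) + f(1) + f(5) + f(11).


f(-4) = 7
f(-2) = 3
f(1) = -3
f(5) = -11
f(11) = -23
Sum = -27

-27


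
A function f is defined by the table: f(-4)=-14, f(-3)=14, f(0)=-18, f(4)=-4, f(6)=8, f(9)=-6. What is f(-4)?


Reading from the table at x = -4

-14


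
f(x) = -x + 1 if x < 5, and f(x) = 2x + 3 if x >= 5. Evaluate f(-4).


5


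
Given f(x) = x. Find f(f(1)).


f(1) = 1
f(1) = 1

1


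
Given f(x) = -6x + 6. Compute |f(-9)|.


f(-9) = 60
|60| = 60

60


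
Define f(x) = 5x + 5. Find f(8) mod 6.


f(8) = 45
45 mod 6 = 3

3


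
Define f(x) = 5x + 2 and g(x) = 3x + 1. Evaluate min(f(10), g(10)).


f(10) = 52
g(10) = 31
min = 31

31


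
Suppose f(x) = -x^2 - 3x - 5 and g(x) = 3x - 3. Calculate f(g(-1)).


g(-1) = -6
f(-6) = (-1)*(-6)^2 - 3*(-6) - 5 = -23

-23


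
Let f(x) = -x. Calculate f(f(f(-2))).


f(-2) = 2
f(2) = -2
f(-2) = 2

2


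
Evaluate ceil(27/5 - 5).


27/5 = 5.4
5.4 - 5 = 0.4
ceil(0.4) = 1

1


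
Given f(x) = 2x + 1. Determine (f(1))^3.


f(1) = 3
(3)^3 = 27

27


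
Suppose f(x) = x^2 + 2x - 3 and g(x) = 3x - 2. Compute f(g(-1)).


g(-1) = -5
f(-5) = 1*(-5)^2 + 2*(-5) - 3 = 12

12


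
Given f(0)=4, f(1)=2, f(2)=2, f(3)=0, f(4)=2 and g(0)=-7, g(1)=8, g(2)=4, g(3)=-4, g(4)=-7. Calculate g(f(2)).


4


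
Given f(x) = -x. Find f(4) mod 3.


f(4) = -4
-4 mod 3 = 2

2


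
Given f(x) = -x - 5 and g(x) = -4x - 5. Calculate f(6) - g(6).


f(6) = -11
g(6) = -29
Difference = 18

18


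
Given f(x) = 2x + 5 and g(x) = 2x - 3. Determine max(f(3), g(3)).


f(3) = 11
g(3) = 3
max = 11

11


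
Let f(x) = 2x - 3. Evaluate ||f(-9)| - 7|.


f(-9) = -21
|-21| = 21
|21 - 7| = 14

14


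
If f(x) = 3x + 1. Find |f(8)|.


f(8) = 25
|25| = 25

25


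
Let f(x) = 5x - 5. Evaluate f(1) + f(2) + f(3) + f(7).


f(1) = 0
f(2) = 5
f(3) = 10
f(7) = 30
Sum = 45

45


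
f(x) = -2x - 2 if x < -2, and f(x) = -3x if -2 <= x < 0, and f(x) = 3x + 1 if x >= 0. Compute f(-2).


-2 satisfies -2 <= x < 0
f(-2) = 6

6


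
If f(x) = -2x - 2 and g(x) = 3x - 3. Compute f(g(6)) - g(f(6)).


f(g(6)) = -32
g(f(6)) = -45
Difference = 13

13


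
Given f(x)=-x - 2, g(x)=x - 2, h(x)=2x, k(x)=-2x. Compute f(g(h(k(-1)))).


k(-1) = 2
h(2) = 4
g(4) = 2
f(2) = -4

-4


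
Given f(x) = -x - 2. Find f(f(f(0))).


f(0) = -2
f(-2) = 0
f(0) = -2

-2


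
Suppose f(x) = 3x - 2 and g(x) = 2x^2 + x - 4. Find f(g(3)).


49


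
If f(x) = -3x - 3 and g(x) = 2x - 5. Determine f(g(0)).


g(0) = -5
f(-5) = 12

12


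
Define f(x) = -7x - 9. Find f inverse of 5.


Solve -7x - 9 = 5
x = (5 + 9) / (-7) = -2

-2


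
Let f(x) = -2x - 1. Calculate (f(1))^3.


f(1) = -3
(-3)^3 = -27

-27


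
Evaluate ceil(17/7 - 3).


17/7 = 2.4286
2.4286 - 3 = -0.5714
ceil(-0.5714) = 0

0


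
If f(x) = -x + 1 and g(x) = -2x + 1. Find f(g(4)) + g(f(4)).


f(g(4)) = 8
g(f(4)) = 7
Sum = 15

15


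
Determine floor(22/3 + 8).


15


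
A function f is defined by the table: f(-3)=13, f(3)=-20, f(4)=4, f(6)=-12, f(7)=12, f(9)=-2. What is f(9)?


Reading from the table at x = 9

-2


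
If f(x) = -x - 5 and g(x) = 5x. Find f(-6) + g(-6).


f(-6) = 1
g(-6) = -30
Sum = -29

-29


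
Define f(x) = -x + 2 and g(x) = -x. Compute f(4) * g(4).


8


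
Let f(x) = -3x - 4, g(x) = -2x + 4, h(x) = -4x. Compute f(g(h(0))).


h(0) = 0
g(0) = 4
f(4) = -16

-16


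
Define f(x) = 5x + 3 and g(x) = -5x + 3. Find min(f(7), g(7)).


f(7) = 38
g(7) = -32
min = -32

-32


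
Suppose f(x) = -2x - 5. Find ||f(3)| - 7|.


f(3) = -11
|-11| = 11
|11 - 7| = 4

4


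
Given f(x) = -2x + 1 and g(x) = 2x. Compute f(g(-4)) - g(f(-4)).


-1


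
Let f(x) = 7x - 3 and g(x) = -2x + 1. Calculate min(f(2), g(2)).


f(2) = 11
g(2) = -3
min = -3

-3


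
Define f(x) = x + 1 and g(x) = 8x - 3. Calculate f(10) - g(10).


f(10) = 11
g(10) = 77
Difference = -66

-66


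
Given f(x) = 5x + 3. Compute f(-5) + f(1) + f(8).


f(-5) = -22
f(1) = 8
f(8) = 43
Sum = 29

29


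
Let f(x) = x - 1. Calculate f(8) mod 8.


7


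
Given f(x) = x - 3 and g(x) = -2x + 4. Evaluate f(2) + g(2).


-1


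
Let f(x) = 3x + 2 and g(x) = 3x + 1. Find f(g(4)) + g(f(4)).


f(g(4)) = 41
g(f(4)) = 43
Sum = 84

84


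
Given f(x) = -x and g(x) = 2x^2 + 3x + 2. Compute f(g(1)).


g(1) = 7
f(7) = -7

-7


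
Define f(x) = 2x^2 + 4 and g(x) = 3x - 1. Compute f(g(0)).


6


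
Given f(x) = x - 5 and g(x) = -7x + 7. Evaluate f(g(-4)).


g(-4) = 35
f(35) = 30

30


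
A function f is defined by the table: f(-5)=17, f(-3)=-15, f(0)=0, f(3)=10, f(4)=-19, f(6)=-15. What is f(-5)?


Reading from the table at x = -5

17


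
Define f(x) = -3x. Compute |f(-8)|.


f(-8) = 24
|24| = 24

24


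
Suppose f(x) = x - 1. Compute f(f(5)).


f(5) = 4
f(4) = 3

3


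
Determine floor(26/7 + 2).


26/7 = 3.7143
3.7143 + 2 = 5.7143
floor(5.7143) = 5

5


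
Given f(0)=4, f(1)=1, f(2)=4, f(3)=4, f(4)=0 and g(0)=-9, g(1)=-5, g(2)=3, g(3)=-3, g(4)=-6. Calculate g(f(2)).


f(2) = 4
g(4) = -6

-6


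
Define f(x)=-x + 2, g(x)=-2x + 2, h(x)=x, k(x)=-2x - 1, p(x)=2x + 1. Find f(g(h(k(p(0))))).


-6


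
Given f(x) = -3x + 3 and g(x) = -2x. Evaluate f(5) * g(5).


f(5) = -12
g(5) = -10
Product = 120

120


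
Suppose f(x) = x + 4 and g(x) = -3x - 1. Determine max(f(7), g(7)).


f(7) = 11
g(7) = -22
max = 11

11


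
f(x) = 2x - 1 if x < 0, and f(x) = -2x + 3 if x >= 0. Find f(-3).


-3 satisfies x < 0
f(-3) = -7

-7


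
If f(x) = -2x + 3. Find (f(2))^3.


-1


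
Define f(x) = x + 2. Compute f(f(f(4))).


f(4) = 6
f(6) = 8
f(8) = 10

10


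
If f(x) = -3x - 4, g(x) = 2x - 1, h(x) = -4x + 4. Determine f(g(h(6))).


h(6) = -20
g(-20) = -41
f(-41) = 119

119


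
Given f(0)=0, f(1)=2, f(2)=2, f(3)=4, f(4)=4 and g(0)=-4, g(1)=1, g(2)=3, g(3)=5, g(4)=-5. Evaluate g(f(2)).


3


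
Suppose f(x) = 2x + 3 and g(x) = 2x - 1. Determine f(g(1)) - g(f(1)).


f(g(1)) = 5
g(f(1)) = 9
Difference = -4

-4


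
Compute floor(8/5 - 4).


8/5 = 1.6
1.6 - 4 = -2.4
floor(-2.4) = -3

-3


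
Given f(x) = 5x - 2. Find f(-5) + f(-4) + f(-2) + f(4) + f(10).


f(-5) = -27
f(-4) = -22
f(-2) = -12
f(4) = 18
f(10) = 48
Sum = 5

5


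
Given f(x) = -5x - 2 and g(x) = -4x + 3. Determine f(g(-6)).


-137


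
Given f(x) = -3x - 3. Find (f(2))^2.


f(2) = -9
(-9)^2 = 81

81


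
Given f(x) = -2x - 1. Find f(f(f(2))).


-19


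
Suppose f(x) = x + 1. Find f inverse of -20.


Solve x + 1 = -20
x = (-20 - 1) / 1 = -21

-21


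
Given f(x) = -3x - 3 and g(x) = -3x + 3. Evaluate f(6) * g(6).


f(6) = -21
g(6) = -15
Product = 315

315


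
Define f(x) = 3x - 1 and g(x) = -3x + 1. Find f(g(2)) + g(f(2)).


f(g(2)) = -16
g(f(2)) = -14
Sum = -30

-30


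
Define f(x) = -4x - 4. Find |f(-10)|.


36


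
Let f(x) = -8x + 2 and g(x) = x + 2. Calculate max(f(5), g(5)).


7


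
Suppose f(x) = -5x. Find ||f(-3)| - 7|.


f(-3) = 15
|15| = 15
|15 - 7| = 8

8


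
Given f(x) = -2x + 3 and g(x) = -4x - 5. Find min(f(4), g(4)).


f(4) = -5
g(4) = -21
min = -21

-21


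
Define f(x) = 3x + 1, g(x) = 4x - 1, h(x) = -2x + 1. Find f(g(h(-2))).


h(-2) = 5
g(5) = 19
f(19) = 58

58


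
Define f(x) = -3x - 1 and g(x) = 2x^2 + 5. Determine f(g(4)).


g(4) = 37
f(37) = -112

-112


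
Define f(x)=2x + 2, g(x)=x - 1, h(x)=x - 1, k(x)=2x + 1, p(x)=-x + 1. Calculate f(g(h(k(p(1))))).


0


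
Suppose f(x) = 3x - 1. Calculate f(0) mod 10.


f(0) = -1
-1 mod 10 = 9

9


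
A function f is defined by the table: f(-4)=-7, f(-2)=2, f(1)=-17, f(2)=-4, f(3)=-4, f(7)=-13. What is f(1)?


-17


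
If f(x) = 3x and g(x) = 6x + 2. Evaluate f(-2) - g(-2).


f(-2) = -6
g(-2) = -10
Difference = 4

4


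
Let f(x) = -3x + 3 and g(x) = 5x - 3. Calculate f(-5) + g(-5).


f(-5) = 18
g(-5) = -28
Sum = -10

-10


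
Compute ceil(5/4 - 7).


5/4 = 1.25
1.25 - 7 = -5.75
ceil(-5.75) = -5

-5


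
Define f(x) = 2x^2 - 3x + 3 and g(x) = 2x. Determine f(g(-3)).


93


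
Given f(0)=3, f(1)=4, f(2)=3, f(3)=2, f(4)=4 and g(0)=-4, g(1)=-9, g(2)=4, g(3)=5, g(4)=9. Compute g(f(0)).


f(0) = 3
g(3) = 5

5


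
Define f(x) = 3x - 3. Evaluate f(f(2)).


6


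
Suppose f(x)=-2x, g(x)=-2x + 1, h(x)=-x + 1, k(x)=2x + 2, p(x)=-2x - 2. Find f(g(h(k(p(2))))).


42


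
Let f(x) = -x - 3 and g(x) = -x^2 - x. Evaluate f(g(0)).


g(0) = 0
f(0) = -3

-3


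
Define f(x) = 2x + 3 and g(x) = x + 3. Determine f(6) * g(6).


f(6) = 15
g(6) = 9
Product = 135

135


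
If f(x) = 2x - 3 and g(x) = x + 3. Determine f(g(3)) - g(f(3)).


f(g(3)) = 9
g(f(3)) = 6
Difference = 3

3


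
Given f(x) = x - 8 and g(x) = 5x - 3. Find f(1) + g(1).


f(1) = -7
g(1) = 2
Sum = -5

-5


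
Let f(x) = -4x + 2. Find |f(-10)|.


f(-10) = 42
|42| = 42

42


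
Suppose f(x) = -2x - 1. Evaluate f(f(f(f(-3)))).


f(-3) = 5
f(5) = -11
f(-11) = 21
f(21) = -43

-43


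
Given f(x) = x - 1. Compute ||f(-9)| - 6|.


f(-9) = -10
|-10| = 10
|10 - 6| = 4

4


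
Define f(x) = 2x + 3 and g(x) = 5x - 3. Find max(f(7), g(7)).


32


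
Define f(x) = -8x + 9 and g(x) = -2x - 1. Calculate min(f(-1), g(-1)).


f(-1) = 17
g(-1) = 1
min = 1

1


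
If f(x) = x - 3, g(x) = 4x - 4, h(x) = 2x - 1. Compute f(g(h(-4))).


h(-4) = -9
g(-9) = -40
f(-40) = -43

-43


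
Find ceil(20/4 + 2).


7


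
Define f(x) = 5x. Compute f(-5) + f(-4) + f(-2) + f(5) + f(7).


f(-5) = -25
f(-4) = -20
f(-2) = -10
f(5) = 25
f(7) = 35
Sum = 5

5


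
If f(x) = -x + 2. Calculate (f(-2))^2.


f(-2) = 4
(4)^2 = 16

16


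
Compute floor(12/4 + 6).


12/4 = 3
3 + 6 = 9
floor(9) = 9

9


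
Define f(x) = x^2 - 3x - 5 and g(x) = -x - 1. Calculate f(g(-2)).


g(-2) = 1
f(1) = 1*(1)^2 - 3*(1) - 5 = -7

-7


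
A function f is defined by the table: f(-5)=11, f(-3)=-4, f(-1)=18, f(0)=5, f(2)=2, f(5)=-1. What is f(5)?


Reading from the table at x = 5

-1


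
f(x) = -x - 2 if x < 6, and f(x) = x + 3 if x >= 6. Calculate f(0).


0 satisfies x < 6
f(0) = -2

-2


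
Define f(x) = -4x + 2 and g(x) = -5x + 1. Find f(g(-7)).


g(-7) = 36
f(36) = -142

-142


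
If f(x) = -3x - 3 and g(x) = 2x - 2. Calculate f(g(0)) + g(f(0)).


f(g(0)) = 3
g(f(0)) = -8
Sum = -5

-5


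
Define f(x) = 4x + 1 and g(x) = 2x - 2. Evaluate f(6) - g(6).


f(6) = 25
g(6) = 10
Difference = 15

15


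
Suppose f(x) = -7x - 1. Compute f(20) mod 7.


f(20) = -141
-141 mod 7 = 6

6


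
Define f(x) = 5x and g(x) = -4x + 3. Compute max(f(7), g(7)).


f(7) = 35
g(7) = -25
max = 35

35


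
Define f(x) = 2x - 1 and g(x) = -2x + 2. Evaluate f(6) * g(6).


f(6) = 11
g(6) = -10
Product = -110

-110


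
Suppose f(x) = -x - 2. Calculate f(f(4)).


f(4) = -6
f(-6) = 4

4


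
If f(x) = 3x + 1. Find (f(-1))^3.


f(-1) = -2
(-2)^3 = -8

-8


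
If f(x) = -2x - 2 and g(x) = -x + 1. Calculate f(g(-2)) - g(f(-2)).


-7


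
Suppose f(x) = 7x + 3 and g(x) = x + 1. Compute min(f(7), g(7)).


f(7) = 52
g(7) = 8
min = 8

8


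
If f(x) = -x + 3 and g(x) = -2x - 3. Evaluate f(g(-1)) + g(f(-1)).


f(g(-1)) = 4
g(f(-1)) = -11
Sum = -7

-7


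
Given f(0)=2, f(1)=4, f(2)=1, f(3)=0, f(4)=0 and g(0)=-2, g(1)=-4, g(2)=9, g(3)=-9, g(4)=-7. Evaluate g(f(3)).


f(3) = 0
g(0) = -2

-2


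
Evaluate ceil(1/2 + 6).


1/2 = 0.5
0.5 + 6 = 6.5
ceil(6.5) = 7

7


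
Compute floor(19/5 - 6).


19/5 = 3.8
3.8 - 6 = -2.2
floor(-2.2) = -3

-3


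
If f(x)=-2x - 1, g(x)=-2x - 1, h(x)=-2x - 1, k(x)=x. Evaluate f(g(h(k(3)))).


k(3) = 3
h(3) = -7
g(-7) = 13
f(13) = -27

-27


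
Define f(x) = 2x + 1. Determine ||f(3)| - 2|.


f(3) = 7
|7| = 7
|7 - 2| = 5

5


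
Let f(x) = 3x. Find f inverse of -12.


-4


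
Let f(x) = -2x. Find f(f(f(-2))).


f(-2) = 4
f(4) = -8
f(-8) = 16

16


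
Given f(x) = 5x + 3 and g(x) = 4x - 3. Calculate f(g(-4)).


-92


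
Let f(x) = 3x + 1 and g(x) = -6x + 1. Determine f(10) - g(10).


f(10) = 31
g(10) = -59
Difference = 90

90


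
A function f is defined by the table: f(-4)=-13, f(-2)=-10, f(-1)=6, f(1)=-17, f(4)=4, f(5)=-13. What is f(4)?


4


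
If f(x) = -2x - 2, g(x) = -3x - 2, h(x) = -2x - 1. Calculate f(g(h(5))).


h(5) = -11
g(-11) = 31
f(31) = -64

-64


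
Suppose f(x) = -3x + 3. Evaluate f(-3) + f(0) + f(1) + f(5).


f(-3) = 12
f(0) = 3
f(1) = 0
f(5) = -12
Sum = 3

3


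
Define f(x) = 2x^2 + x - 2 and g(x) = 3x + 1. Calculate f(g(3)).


g(3) = 10
f(10) = 2*(10)^2 + 1*(10) - 2 = 208

208


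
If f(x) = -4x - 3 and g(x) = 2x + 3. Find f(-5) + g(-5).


10


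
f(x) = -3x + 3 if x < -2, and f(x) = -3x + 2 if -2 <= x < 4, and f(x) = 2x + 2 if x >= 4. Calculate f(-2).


-2 satisfies -2 <= x < 4
f(-2) = 8

8


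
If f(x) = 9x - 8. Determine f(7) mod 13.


f(7) = 55
55 mod 13 = 3

3


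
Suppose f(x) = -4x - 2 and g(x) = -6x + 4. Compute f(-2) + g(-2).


f(-2) = 6
g(-2) = 16
Sum = 22

22


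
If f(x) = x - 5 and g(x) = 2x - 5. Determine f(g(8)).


g(8) = 11
f(11) = 6

6


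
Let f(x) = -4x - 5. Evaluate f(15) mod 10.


f(15) = -65
-65 mod 10 = 5

5


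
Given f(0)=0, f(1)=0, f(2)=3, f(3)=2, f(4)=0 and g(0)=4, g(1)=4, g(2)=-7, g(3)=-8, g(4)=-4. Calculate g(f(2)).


f(2) = 3
g(3) = -8

-8


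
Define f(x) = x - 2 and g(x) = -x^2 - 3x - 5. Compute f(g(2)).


g(2) = -15
f(-15) = -17

-17


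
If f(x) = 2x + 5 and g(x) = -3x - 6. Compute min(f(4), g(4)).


f(4) = 13
g(4) = -18
min = -18

-18


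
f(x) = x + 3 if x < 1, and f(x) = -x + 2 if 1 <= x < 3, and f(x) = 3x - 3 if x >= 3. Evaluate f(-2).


-2 satisfies x < 1
f(-2) = 1

1


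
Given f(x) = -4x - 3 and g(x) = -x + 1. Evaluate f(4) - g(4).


f(4) = -19
g(4) = -3
Difference = -16

-16


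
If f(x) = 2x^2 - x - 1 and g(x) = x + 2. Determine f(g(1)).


g(1) = 3
f(3) = 2*(3)^2 - 1*(3) - 1 = 14

14


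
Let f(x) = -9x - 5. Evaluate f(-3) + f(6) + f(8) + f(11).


f(-3) = 22
f(6) = -59
f(8) = -77
f(11) = -104
Sum = -218

-218


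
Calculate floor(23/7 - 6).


23/7 = 3.2857
3.2857 - 6 = -2.7143
floor(-2.7143) = -3

-3


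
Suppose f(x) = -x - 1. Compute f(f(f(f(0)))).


f(0) = -1
f(-1) = 0
f(0) = -1
f(-1) = 0

0


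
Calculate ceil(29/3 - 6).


29/3 = 9.6667
9.6667 - 6 = 3.6667
ceil(3.6667) = 4

4


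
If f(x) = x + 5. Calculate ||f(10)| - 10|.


f(10) = 15
|15| = 15
|15 - 10| = 5

5


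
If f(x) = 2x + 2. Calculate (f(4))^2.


100


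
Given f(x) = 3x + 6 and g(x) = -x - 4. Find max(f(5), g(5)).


f(5) = 21
g(5) = -9
max = 21

21


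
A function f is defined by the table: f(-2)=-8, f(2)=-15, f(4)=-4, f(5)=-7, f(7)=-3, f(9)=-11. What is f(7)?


Reading from the table at x = 7

-3


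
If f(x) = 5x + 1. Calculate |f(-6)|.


f(-6) = -29
|-29| = 29

29


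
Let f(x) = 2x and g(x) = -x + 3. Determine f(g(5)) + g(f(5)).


f(g(5)) = -4
g(f(5)) = -7
Sum = -11

-11


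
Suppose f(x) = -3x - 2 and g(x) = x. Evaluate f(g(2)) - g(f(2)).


f(g(2)) = -8
g(f(2)) = -8
Difference = 0

0


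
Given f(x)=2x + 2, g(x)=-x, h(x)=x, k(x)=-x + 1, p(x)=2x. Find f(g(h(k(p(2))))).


p(2) = 4
k(4) = -3
h(-3) = -3
g(-3) = 3
f(3) = 8

8


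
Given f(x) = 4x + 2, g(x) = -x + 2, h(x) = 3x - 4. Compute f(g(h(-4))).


h(-4) = -16
g(-16) = 18
f(18) = 74

74


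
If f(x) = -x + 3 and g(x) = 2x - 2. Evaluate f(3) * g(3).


f(3) = 0
g(3) = 4
Product = 0

0


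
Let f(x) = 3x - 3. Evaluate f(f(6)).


f(6) = 15
f(15) = 42

42


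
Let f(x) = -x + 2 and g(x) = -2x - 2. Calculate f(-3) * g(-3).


20


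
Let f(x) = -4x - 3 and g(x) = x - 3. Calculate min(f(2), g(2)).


f(2) = -11
g(2) = -1
min = -11

-11


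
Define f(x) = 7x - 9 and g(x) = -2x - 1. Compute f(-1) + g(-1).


f(-1) = -16
g(-1) = 1
Sum = -15

-15


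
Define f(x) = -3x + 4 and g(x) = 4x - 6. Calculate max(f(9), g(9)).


f(9) = -23
g(9) = 30
max = 30

30


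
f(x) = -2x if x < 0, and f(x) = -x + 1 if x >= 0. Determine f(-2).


-2 satisfies x < 0
f(-2) = 4

4


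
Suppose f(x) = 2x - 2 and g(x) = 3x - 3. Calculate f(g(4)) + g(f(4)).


f(g(4)) = 16
g(f(4)) = 15
Sum = 31

31


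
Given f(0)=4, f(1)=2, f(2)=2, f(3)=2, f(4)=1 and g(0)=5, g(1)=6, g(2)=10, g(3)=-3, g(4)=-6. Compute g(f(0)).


f(0) = 4
g(4) = -6

-6


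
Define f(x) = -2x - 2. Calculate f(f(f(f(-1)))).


f(-1) = 0
f(0) = -2
f(-2) = 2
f(2) = -6

-6


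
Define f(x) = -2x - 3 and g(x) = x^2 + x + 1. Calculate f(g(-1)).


g(-1) = 1
f(1) = -5

-5


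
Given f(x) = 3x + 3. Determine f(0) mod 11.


f(0) = 3
3 mod 11 = 3

3


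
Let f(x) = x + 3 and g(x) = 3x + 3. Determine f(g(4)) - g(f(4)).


f(g(4)) = 18
g(f(4)) = 24
Difference = -6

-6


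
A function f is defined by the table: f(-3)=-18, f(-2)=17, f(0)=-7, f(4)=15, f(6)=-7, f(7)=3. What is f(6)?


-7


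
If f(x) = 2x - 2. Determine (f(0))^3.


f(0) = -2
(-2)^3 = -8

-8


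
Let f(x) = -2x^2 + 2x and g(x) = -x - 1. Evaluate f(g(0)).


g(0) = -1
f(-1) = (-2)*(-1)^2 + 2*(-1) = -4

-4


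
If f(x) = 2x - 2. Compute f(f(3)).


6


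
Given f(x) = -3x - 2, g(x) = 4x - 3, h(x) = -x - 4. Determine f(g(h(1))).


h(1) = -5
g(-5) = -23
f(-23) = 67

67


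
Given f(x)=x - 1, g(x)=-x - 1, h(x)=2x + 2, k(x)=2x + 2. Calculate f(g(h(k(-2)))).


k(-2) = -2
h(-2) = -2
g(-2) = 1
f(1) = 0

0


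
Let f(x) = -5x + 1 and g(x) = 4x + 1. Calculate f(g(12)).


g(12) = 49
f(49) = -244

-244


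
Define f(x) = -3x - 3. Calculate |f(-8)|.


f(-8) = 21
|21| = 21

21


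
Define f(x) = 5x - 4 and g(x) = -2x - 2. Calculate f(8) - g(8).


f(8) = 36
g(8) = -18
Difference = 54

54


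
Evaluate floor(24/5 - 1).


24/5 = 4.8
4.8 - 1 = 3.8
floor(3.8) = 3

3


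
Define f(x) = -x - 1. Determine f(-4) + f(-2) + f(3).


f(-4) = 3
f(-2) = 1
f(3) = -4
Sum = 0

0


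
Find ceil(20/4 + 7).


20/4 = 5
5 + 7 = 12
ceil(12) = 12

12


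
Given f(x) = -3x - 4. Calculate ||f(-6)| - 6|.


f(-6) = 14
|14| = 14
|14 - 6| = 8

8


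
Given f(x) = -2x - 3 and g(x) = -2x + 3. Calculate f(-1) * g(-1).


f(-1) = -1
g(-1) = 5
Product = -5

-5


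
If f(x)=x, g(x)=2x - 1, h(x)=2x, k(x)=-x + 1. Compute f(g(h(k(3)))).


-9


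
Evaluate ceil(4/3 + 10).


4/3 = 1.3333
1.3333 + 10 = 11.3333
ceil(11.3333) = 12

12


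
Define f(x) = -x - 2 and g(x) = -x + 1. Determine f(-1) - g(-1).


-3


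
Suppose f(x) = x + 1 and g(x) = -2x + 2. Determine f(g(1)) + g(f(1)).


f(g(1)) = 1
g(f(1)) = -2
Sum = -1

-1


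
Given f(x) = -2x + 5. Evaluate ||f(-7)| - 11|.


8


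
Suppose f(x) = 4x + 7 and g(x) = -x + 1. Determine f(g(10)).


g(10) = -9
f(-9) = -29

-29


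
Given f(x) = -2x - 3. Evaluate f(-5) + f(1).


f(-5) = 7
f(1) = -5
Sum = 2

2


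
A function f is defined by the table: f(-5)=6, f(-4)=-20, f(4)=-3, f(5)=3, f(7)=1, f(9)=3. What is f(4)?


Reading from the table at x = 4

-3


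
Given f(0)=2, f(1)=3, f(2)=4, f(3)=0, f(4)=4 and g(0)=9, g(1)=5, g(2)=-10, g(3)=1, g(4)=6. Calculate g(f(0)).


f(0) = 2
g(2) = -10

-10


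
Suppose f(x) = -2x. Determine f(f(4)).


f(4) = -8
f(-8) = 16

16


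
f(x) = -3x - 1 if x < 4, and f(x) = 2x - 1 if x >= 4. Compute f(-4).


-4 satisfies x < 4
f(-4) = 11

11


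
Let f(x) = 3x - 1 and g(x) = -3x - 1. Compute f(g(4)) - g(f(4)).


-6


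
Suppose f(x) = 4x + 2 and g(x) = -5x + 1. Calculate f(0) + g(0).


f(0) = 2
g(0) = 1
Sum = 3

3


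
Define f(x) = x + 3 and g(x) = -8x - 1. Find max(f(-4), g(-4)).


31


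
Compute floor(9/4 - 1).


9/4 = 2.25
2.25 - 1 = 1.25
floor(1.25) = 1

1


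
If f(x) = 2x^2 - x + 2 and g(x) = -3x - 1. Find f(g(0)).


g(0) = -1
f(-1) = 2*(-1)^2 - 1*(-1) + 2 = 5

5


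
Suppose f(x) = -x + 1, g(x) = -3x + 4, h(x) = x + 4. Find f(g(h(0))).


h(0) = 4
g(4) = -8
f(-8) = 9

9


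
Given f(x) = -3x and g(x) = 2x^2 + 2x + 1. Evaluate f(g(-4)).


g(-4) = 25
f(25) = -75

-75


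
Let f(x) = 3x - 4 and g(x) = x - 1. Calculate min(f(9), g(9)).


f(9) = 23
g(9) = 8
min = 8

8


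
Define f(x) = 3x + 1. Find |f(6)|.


f(6) = 19
|19| = 19

19


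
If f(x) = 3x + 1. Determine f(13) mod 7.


f(13) = 40
40 mod 7 = 5

5


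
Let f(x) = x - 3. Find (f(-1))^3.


f(-1) = -4
(-4)^3 = -64

-64


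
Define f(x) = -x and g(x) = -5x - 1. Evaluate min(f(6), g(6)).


f(6) = -6
g(6) = -31
min = -31

-31


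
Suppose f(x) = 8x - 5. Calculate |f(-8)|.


f(-8) = -69
|-69| = 69

69


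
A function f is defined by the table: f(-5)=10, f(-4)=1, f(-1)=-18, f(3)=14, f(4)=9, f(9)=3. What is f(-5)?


Reading from the table at x = -5

10


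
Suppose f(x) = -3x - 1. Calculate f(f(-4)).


f(-4) = 11
f(11) = -34

-34


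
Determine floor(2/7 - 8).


2/7 = 0.2857
0.2857 - 8 = -7.7143
floor(-7.7143) = -8

-8


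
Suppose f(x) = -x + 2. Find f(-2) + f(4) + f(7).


f(-2) = 4
f(4) = -2
f(7) = -5
Sum = -3

-3


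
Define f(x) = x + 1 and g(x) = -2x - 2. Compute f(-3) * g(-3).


f(-3) = -2
g(-3) = 4
Product = -8

-8


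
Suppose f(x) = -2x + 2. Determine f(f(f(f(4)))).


f(4) = -6
f(-6) = 14
f(14) = -26
f(-26) = 54

54


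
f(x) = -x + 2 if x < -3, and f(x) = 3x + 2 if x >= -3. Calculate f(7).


7 satisfies x >= -3
f(7) = 23

23


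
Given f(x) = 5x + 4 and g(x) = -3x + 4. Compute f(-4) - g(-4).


f(-4) = -16
g(-4) = 16
Difference = -32

-32


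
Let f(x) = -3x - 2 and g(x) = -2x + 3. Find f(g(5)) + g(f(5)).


f(g(5)) = 19
g(f(5)) = 37
Sum = 56

56


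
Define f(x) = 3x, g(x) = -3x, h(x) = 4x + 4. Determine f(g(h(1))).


h(1) = 8
g(8) = -24
f(-24) = -72

-72


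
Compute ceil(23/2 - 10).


23/2 = 11.5
11.5 - 10 = 1.5
ceil(1.5) = 2

2


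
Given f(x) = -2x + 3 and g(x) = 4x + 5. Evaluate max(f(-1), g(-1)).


f(-1) = 5
g(-1) = 1
max = 5

5


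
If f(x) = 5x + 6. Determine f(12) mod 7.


f(12) = 66
66 mod 7 = 3

3


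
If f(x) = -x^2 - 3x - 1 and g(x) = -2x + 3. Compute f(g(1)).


g(1) = 1
f(1) = (-1)*(1)^2 - 3*(1) - 1 = -5

-5


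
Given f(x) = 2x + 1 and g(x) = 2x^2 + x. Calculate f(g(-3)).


g(-3) = 15
f(15) = 31

31


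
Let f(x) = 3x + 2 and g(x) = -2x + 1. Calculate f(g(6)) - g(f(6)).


8


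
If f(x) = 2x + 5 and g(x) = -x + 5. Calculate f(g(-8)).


31


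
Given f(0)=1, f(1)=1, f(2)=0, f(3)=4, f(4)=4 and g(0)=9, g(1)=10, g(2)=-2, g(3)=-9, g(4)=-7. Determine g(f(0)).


f(0) = 1
g(1) = 10

10


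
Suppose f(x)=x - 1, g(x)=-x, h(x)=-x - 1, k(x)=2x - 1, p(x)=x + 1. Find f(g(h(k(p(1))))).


p(1) = 2
k(2) = 3
h(3) = -4
g(-4) = 4
f(4) = 3

3


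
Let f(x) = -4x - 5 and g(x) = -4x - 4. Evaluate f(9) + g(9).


-81


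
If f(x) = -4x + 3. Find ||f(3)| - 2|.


f(3) = -9
|-9| = 9
|9 - 2| = 7

7


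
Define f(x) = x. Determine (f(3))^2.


f(3) = 3
(3)^2 = 9

9


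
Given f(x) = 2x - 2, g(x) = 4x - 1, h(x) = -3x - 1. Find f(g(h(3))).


h(3) = -10
g(-10) = -41
f(-41) = -84

-84


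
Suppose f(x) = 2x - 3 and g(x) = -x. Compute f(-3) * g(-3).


f(-3) = -9
g(-3) = 3
Product = -27

-27


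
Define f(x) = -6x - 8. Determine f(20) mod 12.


f(20) = -128
-128 mod 12 = 4

4


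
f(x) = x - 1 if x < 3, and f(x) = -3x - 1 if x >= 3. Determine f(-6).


-6 satisfies x < 3
f(-6) = -7

-7


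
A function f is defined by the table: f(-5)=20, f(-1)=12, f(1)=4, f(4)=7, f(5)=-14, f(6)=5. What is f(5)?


Reading from the table at x = 5

-14


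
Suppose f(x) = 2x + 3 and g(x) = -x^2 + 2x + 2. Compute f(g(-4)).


g(-4) = -22
f(-22) = -41

-41


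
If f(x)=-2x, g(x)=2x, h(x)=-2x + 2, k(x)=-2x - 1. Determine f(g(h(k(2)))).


k(2) = -5
h(-5) = 12
g(12) = 24
f(24) = -48

-48


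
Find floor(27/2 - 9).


27/2 = 13.5
13.5 - 9 = 4.5
floor(4.5) = 4

4


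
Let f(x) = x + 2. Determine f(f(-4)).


f(-4) = -2
f(-2) = 0

0


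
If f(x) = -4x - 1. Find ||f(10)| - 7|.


f(10) = -41
|-41| = 41
|41 - 7| = 34

34


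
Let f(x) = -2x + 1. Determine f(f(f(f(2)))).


f(2) = -3
f(-3) = 7
f(7) = -13
f(-13) = 27

27


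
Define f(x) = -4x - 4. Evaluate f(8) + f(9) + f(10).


f(8) = -36
f(9) = -40
f(10) = -44
Sum = -120

-120


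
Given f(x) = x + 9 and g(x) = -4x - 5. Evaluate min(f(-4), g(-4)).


5


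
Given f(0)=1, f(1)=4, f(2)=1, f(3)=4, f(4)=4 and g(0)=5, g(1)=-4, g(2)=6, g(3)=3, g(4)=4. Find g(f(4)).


f(4) = 4
g(4) = 4

4


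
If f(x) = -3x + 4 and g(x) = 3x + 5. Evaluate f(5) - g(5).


f(5) = -11
g(5) = 20
Difference = -31

-31


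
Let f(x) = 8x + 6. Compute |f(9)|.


f(9) = 78
|78| = 78

78


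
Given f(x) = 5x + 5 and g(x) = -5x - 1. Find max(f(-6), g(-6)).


f(-6) = -25
g(-6) = 29
max = 29

29


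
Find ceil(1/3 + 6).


1/3 = 0.3333
0.3333 + 6 = 6.3333
ceil(6.3333) = 7

7


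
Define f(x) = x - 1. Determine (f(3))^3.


f(3) = 2
(2)^3 = 8

8


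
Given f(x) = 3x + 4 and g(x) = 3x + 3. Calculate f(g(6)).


g(6) = 21
f(21) = 67

67


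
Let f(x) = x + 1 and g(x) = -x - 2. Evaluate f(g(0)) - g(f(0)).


f(g(0)) = -1
g(f(0)) = -3
Difference = 2

2


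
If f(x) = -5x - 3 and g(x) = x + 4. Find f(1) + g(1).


f(1) = -8
g(1) = 5
Sum = -3

-3


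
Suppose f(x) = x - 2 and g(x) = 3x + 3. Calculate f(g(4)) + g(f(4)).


f(g(4)) = 13
g(f(4)) = 9
Sum = 22

22


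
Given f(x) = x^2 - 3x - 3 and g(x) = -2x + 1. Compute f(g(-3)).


g(-3) = 7
f(7) = 1*(7)^2 - 3*(7) - 3 = 25

25


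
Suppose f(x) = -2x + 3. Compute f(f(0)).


f(0) = 3
f(3) = -3

-3


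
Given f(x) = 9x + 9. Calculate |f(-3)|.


18


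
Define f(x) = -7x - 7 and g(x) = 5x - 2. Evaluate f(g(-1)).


42


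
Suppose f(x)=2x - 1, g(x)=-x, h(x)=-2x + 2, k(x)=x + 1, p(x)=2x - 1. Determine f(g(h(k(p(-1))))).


p(-1) = -3
k(-3) = -2
h(-2) = 6
g(6) = -6
f(-6) = -13

-13


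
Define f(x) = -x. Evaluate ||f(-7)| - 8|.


1


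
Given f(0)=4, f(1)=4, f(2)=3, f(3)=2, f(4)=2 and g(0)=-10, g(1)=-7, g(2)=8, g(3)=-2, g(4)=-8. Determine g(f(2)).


f(2) = 3
g(3) = -2

-2


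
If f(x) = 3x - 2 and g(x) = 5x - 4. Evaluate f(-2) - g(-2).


6


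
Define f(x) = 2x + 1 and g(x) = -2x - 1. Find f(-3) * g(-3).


f(-3) = -5
g(-3) = 5
Product = -25

-25


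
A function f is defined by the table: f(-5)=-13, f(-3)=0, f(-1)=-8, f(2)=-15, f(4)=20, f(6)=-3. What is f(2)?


Reading from the table at x = 2

-15


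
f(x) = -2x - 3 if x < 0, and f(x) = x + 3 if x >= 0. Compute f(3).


3 satisfies x >= 0
f(3) = 6

6


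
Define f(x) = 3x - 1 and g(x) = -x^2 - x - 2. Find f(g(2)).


g(2) = -8
f(-8) = -25

-25


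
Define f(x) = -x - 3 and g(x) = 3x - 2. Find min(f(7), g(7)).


f(7) = -10
g(7) = 19
min = -10

-10


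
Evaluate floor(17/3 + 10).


15


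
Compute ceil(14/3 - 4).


1


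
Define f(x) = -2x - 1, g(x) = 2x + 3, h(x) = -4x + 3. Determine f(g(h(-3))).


h(-3) = 15
g(15) = 33
f(33) = -67

-67


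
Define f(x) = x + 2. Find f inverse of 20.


18


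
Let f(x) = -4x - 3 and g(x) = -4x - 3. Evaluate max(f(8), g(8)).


f(8) = -35
g(8) = -35
max = -35

-35


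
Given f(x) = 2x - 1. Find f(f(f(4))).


f(4) = 7
f(7) = 13
f(13) = 25

25


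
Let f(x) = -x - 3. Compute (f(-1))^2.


f(-1) = -2
(-2)^2 = 4

4


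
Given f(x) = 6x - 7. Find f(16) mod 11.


1


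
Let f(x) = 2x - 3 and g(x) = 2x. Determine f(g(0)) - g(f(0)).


f(g(0)) = -3
g(f(0)) = -6
Difference = 3

3


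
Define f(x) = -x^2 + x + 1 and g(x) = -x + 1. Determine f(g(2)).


-1


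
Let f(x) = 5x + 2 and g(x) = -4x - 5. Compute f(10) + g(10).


f(10) = 52
g(10) = -45
Sum = 7

7


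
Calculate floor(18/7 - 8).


18/7 = 2.5714
2.5714 - 8 = -5.4286
floor(-5.4286) = -6

-6


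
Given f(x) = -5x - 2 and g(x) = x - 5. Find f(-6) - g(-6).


f(-6) = 28
g(-6) = -11
Difference = 39

39


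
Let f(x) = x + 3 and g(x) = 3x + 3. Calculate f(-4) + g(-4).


f(-4) = -1
g(-4) = -9
Sum = -10

-10


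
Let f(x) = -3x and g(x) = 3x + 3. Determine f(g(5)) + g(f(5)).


f(g(5)) = -54
g(f(5)) = -42
Sum = -96

-96


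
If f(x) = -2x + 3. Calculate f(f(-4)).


f(-4) = 11
f(11) = -19

-19


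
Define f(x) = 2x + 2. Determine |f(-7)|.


f(-7) = -12
|-12| = 12

12


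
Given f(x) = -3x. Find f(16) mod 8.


f(16) = -48
-48 mod 8 = 0

0


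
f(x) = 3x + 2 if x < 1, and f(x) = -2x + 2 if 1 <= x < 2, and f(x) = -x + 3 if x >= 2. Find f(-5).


-5 satisfies x < 1
f(-5) = -13

-13


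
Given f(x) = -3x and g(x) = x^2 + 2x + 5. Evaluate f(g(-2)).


g(-2) = 5
f(5) = -15

-15


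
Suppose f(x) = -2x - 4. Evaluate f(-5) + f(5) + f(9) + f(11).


f(-5) = 6
f(5) = -14
f(9) = -22
f(11) = -26
Sum = -56

-56


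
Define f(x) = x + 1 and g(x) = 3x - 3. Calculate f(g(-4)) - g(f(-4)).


f(g(-4)) = -14
g(f(-4)) = -12
Difference = -2

-2
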